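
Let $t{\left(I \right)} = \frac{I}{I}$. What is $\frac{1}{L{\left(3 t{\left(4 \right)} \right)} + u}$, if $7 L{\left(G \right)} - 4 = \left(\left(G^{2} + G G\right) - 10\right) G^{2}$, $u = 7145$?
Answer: $\frac{7}{50091} \approx 0.00013975$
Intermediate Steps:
$t{\left(I \right)} = 1$
$L{\left(G \right)} = \frac{4}{7} + \frac{G^{2} \left(-10 + 2 G^{2}\right)}{7}$ ($L{\left(G \right)} = \frac{4}{7} + \frac{\left(\left(G^{2} + G G\right) - 10\right) G^{2}}{7} = \frac{4}{7} + \frac{\left(\left(G^{2} + G^{2}\right) - 10\right) G^{2}}{7} = \frac{4}{7} + \frac{\left(2 G^{2} - 10\right) G^{2}}{7} = \frac{4}{7} + \frac{\left(-10 + 2 G^{2}\right) G^{2}}{7} = \frac{4}{7} + \frac{G^{2} \left(-10 + 2 G^{2}\right)}{7}$)
$\frac{1}{L{\left(3 t{\left(4 \right)} \right)} + u} = \frac{1}{\left(\frac{4}{7} - \frac{10 \left(3 \cdot 1\right)^{2}}{7} + \frac{2 \left(3 \cdot 1\right)^{4}}{7}\right) + 7145} = \frac{1}{\left(\frac{4}{7} - \frac{10 \cdot 3^{2}}{7} + \frac{2 \cdot 3^{4}}{7}\right) + 7145} = \frac{1}{\left(\frac{4}{7} - \frac{90}{7} + \frac{2}{7} \cdot 81\right) + 7145} = \frac{1}{\left(\frac{4}{7} - \frac{90}{7} + \frac{162}{7}\right) + 7145} = \frac{1}{\frac{76}{7} + 7145} = \frac{1}{\frac{50091}{7}} = \frac{7}{50091}$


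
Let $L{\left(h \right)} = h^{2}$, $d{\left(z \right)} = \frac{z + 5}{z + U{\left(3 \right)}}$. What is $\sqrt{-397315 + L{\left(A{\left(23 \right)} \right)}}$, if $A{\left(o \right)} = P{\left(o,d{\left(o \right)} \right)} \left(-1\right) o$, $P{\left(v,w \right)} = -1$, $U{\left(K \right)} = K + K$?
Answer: $i \sqrt{396786} \approx 629.91 i$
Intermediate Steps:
$U{\left(K \right)} = 2 K$
$d{\left(z \right)} = \frac{5 + z}{6 + z}$ ($d{\left(z \right)} = \frac{z + 5}{z + 2 \cdot 3} = \frac{5 + z}{z + 6} = \frac{5 + z}{6 + z}$)
$A{\left(o \right)} = o$ ($A{\left(o \right)} = \left(-1\right) \left(-1\right) o = 1 o = o$)
$\sqrt{-397315 + L{\left(A{\left(23 \right)} \right)}} = \sqrt{-397315 + 23^{2}} = \sqrt{-397315 + 529} = \sqrt{-396786} = i \sqrt{396786}$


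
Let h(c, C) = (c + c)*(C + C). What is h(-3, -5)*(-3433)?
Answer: -205980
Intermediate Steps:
h(c, C) = 4*C*c (h(c, C) = (2*c)*(2*C) = 4*C*c)
h(-3, -5)*(-3433) = (4*(-5)*(-3))*(-3433) = 60*(-3433) = -205980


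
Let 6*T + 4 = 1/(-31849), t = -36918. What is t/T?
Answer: 7054808292/127397 ≈ 55377.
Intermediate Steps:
T = -127397/191094 (T = -2/3 + (1/6)/(-31849) = -2/3 + (1/6)*(-1/31849) = -2/3 - 1/191094 = -127397/191094 ≈ -0.66667)
t/T = -36918/(-127397/191094) = -36918*(-191094/127397) = 7054808292/127397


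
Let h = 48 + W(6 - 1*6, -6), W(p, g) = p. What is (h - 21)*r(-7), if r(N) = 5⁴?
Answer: 16875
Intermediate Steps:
r(N) = 625
h = 48 (h = 48 + (6 - 1*6) = 48 + (6 - 6) = 48 + 0 = 48)
(h - 21)*r(-7) = (48 - 21)*625 = 27*625 = 16875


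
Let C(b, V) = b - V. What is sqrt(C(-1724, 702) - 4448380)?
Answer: 3*I*sqrt(494534) ≈ 2109.7*I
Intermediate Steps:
sqrt(C(-1724, 702) - 4448380) = sqrt((-1724 - 1*702) - 4448380) = sqrt((-1724 - 702) - 4448380) = sqrt(-2426 - 4448380) = sqrt(-4450806) = 3*I*sqrt(494534)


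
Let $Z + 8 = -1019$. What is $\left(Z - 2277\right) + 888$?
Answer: $-2416$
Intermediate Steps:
$Z = -1027$ ($Z = -8 - 1019 = -1027$)
$\left(Z - 2277\right) + 888 = \left(-1027 - 2277\right) + 888 = -3304 + 888 = -2416$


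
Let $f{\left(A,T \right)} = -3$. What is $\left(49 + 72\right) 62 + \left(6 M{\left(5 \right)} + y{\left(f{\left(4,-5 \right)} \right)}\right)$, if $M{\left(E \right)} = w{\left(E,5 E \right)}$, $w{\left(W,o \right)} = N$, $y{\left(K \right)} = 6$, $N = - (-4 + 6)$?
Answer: $7496$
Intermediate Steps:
$N = -2$ ($N = \left(-1\right) 2 = -2$)
$w{\left(W,o \right)} = -2$
$M{\left(E \right)} = -2$
$\left(49 + 72\right) 62 + \left(6 M{\left(5 \right)} + y{\left(f{\left(4,-5 \right)} \right)}\right) = \left(49 + 72\right) 62 + \left(6 \left(-2\right) + 6\right) = 121 \cdot 62 + \left(-12 + 6\right) = 7502 - 6 = 7496$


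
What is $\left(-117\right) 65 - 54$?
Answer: $-7659$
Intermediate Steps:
$\left(-117\right) 65 - 54 = -7605 - 54 = -7659$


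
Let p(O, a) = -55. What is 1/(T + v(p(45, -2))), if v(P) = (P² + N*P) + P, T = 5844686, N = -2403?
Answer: 1/5979821 ≈ 1.6723e-7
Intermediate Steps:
v(P) = P² - 2402*P (v(P) = (P² - 2403*P) + P = P² - 2402*P)
1/(T + v(p(45, -2))) = 1/(5844686 - 55*(-2402 - 55)) = 1/(5844686 - 55*(-2457)) = 1/(5844686 + 135135) = 1/5979821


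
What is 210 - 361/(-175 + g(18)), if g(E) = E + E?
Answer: 29551/139 ≈ 212.60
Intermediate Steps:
g(E) = 2*E
210 - 361/(-175 + g(18)) = 210 - 361/(-175 + 2*18) = 210 - 361/(-175 + 36) = 210 - 361/(-139) = 210 - 1/139*(-361) = 210 + 361/139 = 29551/139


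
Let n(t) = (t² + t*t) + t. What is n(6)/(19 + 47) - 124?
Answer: -1351/11 ≈ -122.82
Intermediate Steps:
n(t) = t + 2*t² (n(t) = (t² + t²) + t = 2*t² + t = t + 2*t²)
n(6)/(19 + 47) - 124 = (6*(1 + 2*6))/(19 + 47) - 124 = (6*(1 + 12))/66 - 124 = (6*13)*(1/66) - 124 = 78*(1/66) - 124 = 13/11 - 124 = -1351/11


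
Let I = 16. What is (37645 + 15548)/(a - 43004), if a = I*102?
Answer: -53193/41372 ≈ -1.2857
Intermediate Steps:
a = 1632 (a = 16*102 = 1632)
(37645 + 15548)/(a - 43004) = (37645 + 15548)/(1632 - 43004) = 53193/(-41372) = 53193*(-1/41372) = -53193/41372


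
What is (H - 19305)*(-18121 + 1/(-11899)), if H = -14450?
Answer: 7278313183900/11899 ≈ 6.1167e+8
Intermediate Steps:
(H - 19305)*(-18121 + 1/(-11899)) = (-14450 - 19305)*(-18121 + 1/(-11899)) = -33755*(-18121 - 1/11899) = -33755*(-215621780/11899) = 7278313183900/11899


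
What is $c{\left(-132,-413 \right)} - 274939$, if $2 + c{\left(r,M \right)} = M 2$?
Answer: $-275767$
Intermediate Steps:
$c{\left(r,M \right)} = -2 + 2 M$ ($c{\left(r,M \right)} = -2 + M 2 = -2 + 2 M$)
$c{\left(-132,-413 \right)} - 274939 = \left(-2 + 2 \left(-413\right)\right) - 274939 = \left(-2 - 826\right) - 274939 = -828 - 274939 = -275767$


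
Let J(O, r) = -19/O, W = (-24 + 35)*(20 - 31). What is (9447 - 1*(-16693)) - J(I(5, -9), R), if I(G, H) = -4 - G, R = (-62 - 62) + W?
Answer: 235241/9 ≈ 26138.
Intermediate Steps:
W = -121 (W = 11*(-11) = -121)
R = -245 (R = (-62 - 62) - 121 = -124 - 121 = -245)
J(O, r) = -19/O
(9447 - 1*(-16693)) - J(I(5, -9), R) = (9447 - 1*(-16693)) - (-19)/(-4 - 1*5) = (9447 + 16693) - (-19)/(-4 - 5) = 26140 - (-19)/(-9) = 26140 - (-19)*(-1)/9 = 26140 - 1*19/9 = 26140 - 19/9 = 235241/9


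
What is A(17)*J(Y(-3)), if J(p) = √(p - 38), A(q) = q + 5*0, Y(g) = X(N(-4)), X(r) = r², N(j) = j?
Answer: 17*I*√22 ≈ 79.737*I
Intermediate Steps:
Y(g) = 16 (Y(g) = (-4)² = 16)
A(q) = q (A(q) = q + 0 = q)
J(p) = √(-38 + p)
A(17)*J(Y(-3)) = 17*√(-38 + 16) = 17*√(-22) = 17*(I*√22) = 17*I*√22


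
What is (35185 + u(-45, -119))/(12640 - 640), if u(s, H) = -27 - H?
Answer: 11759/4000 ≈ 2.9398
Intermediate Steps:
(35185 + u(-45, -119))/(12640 - 640) = (35185 + (-27 - 1*(-119)))/(12640 - 640) = (35185 + (-27 + 119))/12000 = (35185 + 92)*(1/12000) = 35277*(1/12000) = 11759/4000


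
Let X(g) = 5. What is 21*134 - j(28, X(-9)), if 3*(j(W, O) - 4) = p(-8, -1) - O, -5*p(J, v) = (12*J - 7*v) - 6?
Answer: 8416/3 ≈ 2805.3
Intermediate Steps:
p(J, v) = 6/5 - 12*J/5 + 7*v/5 (p(J, v) = -((12*J - 7*v) - 6)/5 = -((-7*v + 12*J) - 6)/5 = -(-6 - 7*v + 12*J)/5 = 6/5 - 12*J/5 + 7*v/5)
j(W, O) = 31/3 - O/3 (j(W, O) = 4 + ((6/5 - 12/5*(-8) + (7/5)*(-1)) - O)/3 = 4 + ((6/5 + 96/5 - 7/5) - O)/3 = 4 + (19 - O)/3 = 4 + (19/3 - O/3) = 31/3 - O/3)
21*134 - j(28, X(-9)) = 21*134 - (31/3 - ⅓*5) = 2814 - (31/3 - 5/3) = 2814 - 1*26/3 = 2814 - 26/3 = 8416/3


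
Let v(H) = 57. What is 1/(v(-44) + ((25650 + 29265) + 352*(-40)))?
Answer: 1/40892 ≈ 2.4455e-5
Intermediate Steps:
1/(v(-44) + ((25650 + 29265) + 352*(-40))) = 1/(57 + ((25650 + 29265) + 352*(-40))) = 1/(57 + (54915 - 14080)) = 1/(57 + 40835) = 1/40892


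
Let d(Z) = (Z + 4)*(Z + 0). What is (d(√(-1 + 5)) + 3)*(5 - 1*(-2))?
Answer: 105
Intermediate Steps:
d(Z) = Z*(4 + Z) (d(Z) = (4 + Z)*Z = Z*(4 + Z))
(d(√(-1 + 5)) + 3)*(5 - 1*(-2)) = (√(-1 + 5)*(4 + √(-1 + 5)) + 3)*(5 - 1*(-2)) = (√4*(4 + √4) + 3)*(5 + 2) = (2*(4 + 2) + 3)*7 = (2*6 + 3)*7 = (12 + 3)*7 = 15*7 = 105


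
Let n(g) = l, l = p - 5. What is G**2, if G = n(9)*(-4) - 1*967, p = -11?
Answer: 815409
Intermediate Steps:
l = -16 (l = -11 - 5 = -16)
n(g) = -16
G = -903 (G = -16*(-4) - 1*967 = 64 - 967 = -903)
G**2 = (-903)**2 = 815409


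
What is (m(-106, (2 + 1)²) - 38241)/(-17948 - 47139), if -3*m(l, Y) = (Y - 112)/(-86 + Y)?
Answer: 8833774/15035097 ≈ 0.58754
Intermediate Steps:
m(l, Y) = -(-112 + Y)/(3*(-86 + Y)) (m(l, Y) = -(Y - 112)/(3*(-86 + Y)) = -(-112 + Y)/(3*(-86 + Y)))
(m(-106, (2 + 1)²) - 38241)/(-17948 - 47139) = ((112 - (2 + 1)²)/(3*(-86 + (2 + 1)²)) - 38241)/(-17948 - 47139) = ((112 - 1*3²)/(3*(-86 + 3²)) - 38241)/(-65087) = ((112 - 1*9)/(3*(-86 + 9)) - 38241)*(-1/65087) = ((⅓)*(112 - 9)/(-77) - 38241)*(-1/65087) = ((⅓)*(-1/77)*103 - 38241)*(-1/65087) = (-103/231 - 38241)*(-1/65087) = -8833774/231*(-1/65087) = 8833774/15035097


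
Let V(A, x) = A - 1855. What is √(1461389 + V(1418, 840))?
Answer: 6*√40582 ≈ 1208.7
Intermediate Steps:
V(A, x) = -1855 + A
√(1461389 + V(1418, 840)) = √(1461389 + (-1855 + 1418)) = √(1461389 - 437) = √1460952 = 6*√40582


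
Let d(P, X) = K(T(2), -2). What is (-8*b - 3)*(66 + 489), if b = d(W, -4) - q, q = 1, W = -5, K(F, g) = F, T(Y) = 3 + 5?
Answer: -32745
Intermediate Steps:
T(Y) = 8
d(P, X) = 8
b = 7 (b = 8 - 1*1 = 8 - 1 = 7)
(-8*b - 3)*(66 + 489) = (-8*7 - 3)*(66 + 489) = (-56 - 3)*555 = -59*555 = -32745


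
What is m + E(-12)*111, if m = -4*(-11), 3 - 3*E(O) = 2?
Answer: 81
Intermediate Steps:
E(O) = ⅓ (E(O) = 1 - ⅓*2 = 1 - ⅔ = ⅓)
m = 44
m + E(-12)*111 = 44 + (⅓)*111 = 44 + 37 = 81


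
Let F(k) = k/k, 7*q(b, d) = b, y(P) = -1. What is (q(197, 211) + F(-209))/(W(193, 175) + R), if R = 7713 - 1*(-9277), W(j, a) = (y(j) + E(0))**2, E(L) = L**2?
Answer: 204/118937 ≈ 0.0017152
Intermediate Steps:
W(j, a) = 1 (W(j, a) = (-1 + 0**2)**2 = (-1 + 0)**2 = (-1)**2 = 1)
q(b, d) = b/7
F(k) = 1
R = 16990 (R = 7713 + 9277 = 16990)
(q(197, 211) + F(-209))/(W(193, 175) + R) = ((1/7)*197 + 1)/(1 + 16990) = (197/7 + 1)/16991 = (204/7)*(1/16991) = 204/118937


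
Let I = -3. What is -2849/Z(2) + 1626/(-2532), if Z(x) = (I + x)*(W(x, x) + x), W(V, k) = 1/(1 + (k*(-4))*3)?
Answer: 27640199/18990 ≈ 1455.5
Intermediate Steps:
W(V, k) = 1/(1 - 12*k) (W(V, k) = 1/(1 - 4*k*3) = 1/(1 - 12*k))
Z(x) = (-3 + x)*(x - 1/(-1 + 12*x)) (Z(x) = (-3 + x)*(-1/(-1 + 12*x) + x) = (-3 + x)*(x - 1/(-1 + 12*x)))
-2849/Z(2) + 1626/(-2532) = -2849*(-1 + 12*2)/(3 - 1*2 + 2*(-1 + 12*2)*(-3 + 2)) + 1626/(-2532) = -2849*(-1 + 24)/(3 - 2 + 2*(-1 + 24)*(-1)) + 1626*(-1/2532) = -2849*23/(3 - 2 + 2*23*(-1)) - 271/422 = -2849*23/(3 - 2 - 46) - 271/422 = -2849/((1/23)*(-45)) - 271/422 = -2849/(-45/23) - 271/422 = -2849*(-23/45) - 271/422 = 65527/45 - 271/422 = 27640199/18990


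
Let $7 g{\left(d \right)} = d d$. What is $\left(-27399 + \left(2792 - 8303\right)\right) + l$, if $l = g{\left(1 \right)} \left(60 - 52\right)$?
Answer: $- \frac{230362}{7} \approx -32909.0$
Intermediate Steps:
$g{\left(d \right)} = \frac{d^{2}}{7}$ ($g{\left(d \right)} = \frac{d d}{7} = \frac{d^{2}}{7}$)
$l = \frac{8}{7}$ ($l = \frac{1^{2}}{7} \left(60 - 52\right) = \frac{1}{7} \cdot 1 \cdot 8 = \frac{1}{7} \cdot 8 = \frac{8}{7} \approx 1.1429$)
$\left(-27399 + \left(2792 - 8303\right)\right) + l = \left(-27399 + \left(2792 - 8303\right)\right) + \frac{8}{7} = \left(-27399 - 5511\right) + \frac{8}{7} = -32910 + \frac{8}{7} = - \frac{230362}{7}$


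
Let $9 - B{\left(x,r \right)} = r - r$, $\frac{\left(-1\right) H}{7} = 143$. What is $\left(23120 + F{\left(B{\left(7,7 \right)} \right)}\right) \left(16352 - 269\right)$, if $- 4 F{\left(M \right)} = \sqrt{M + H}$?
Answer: $371838960 - 16083 i \sqrt{62} \approx 3.7184 \cdot 10^{8} - 1.2664 \cdot 10^{5} i$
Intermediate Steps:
$H = -1001$ ($H = \left(-7\right) 143 = -1001$)
$B{\left(x,r \right)} = 9$ ($B{\left(x,r \right)} = 9 - \left(r - r\right) = 9 - 0 = 9 + 0 = 9$)
$F{\left(M \right)} = - \frac{\sqrt{-1001 + M}}{4}$ ($F{\left(M \right)} = - \frac{\sqrt{M - 1001}}{4} = - \frac{\sqrt{-1001 + M}}{4}$)
$\left(23120 + F{\left(B{\left(7,7 \right)} \right)}\right) \left(16352 - 269\right) = \left(23120 - \frac{\sqrt{-1001 + 9}}{4}\right) \left(16352 - 269\right) = \left(23120 - \frac{\sqrt{-992}}{4}\right) 16083 = \left(23120 - \frac{4 i \sqrt{62}}{4}\right) 16083 = \left(23120 - i \sqrt{62}\right) 16083 = 371838960 - 16083 i \sqrt{62}$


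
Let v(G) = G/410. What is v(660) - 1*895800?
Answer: -36727734/41 ≈ -8.9580e+5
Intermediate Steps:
v(G) = G/410 (v(G) = G*(1/410) = G/410)
v(660) - 1*895800 = (1/410)*660 - 1*895800 = 66/41 - 895800 = -36727734/41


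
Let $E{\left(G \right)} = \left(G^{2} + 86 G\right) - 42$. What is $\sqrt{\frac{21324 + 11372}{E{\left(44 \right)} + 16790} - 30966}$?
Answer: $\frac{2 i \sqrt{244238180554}}{5617} \approx 175.97 i$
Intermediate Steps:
$E{\left(G \right)} = -42 + G^{2} + 86 G$
$\sqrt{\frac{21324 + 11372}{E{\left(44 \right)} + 16790} - 30966} = \sqrt{\frac{21324 + 11372}{\left(-42 + 44^{2} + 86 \cdot 44\right) + 16790} - 30966} = \sqrt{\frac{32696}{\left(-42 + 1936 + 3784\right) + 16790} - 30966} = \sqrt{\frac{32696}{5678 + 16790} - 30966} = \sqrt{\frac{32696}{22468} - 30966} = \sqrt{32696 \cdot \frac{1}{22468} - 30966} = \sqrt{\frac{8174}{5617} - 30966} = \sqrt{- \frac{173927848}{5617}} = \frac{2 i \sqrt{244238180554}}{5617}$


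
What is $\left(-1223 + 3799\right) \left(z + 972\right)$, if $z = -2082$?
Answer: $-2859360$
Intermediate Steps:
$\left(-1223 + 3799\right) \left(z + 972\right) = \left(-1223 + 3799\right) \left(-2082 + 972\right) = 2576 \left(-1110\right) = -2859360$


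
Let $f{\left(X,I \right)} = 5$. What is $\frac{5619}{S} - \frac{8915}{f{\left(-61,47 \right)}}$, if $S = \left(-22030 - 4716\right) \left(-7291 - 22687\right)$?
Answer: $- \frac{1429594395785}{801791588} \approx -1783.0$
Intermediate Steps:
$S = 801791588$ ($S = \left(-26746\right) \left(-29978\right) = 801791588$)
$\frac{5619}{S} - \frac{8915}{f{\left(-61,47 \right)}} = \frac{5619}{801791588} - \frac{8915}{5} = 5619 \cdot \frac{1}{801791588} - 1783 = \frac{5619}{801791588} - 1783 = - \frac{1429594395785}{801791588}$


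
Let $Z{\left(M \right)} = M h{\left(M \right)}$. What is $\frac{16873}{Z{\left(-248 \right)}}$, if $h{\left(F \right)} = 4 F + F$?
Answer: $\frac{16873}{307520} \approx 0.054868$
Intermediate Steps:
$h{\left(F \right)} = 5 F$
$Z{\left(M \right)} = 5 M^{2}$ ($Z{\left(M \right)} = M 5 M = 5 M^{2}$)
$\frac{16873}{Z{\left(-248 \right)}} = \frac{16873}{5 \left(-248\right)^{2}} = \frac{16873}{5 \cdot 61504} = \frac{16873}{307520}$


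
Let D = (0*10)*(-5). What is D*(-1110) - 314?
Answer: -314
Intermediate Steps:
D = 0 (D = 0*(-5) = 0)
D*(-1110) - 314 = 0*(-1110) - 314 = 0 - 314 = -314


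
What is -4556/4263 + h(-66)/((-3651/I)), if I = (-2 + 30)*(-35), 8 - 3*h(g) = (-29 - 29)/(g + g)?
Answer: -201471838/513619029 ≈ -0.39226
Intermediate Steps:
h(g) = 8/3 + 29/(3*g) (h(g) = 8/3 - (-29 - 29)/(3*(g + g)) = 8/3 - (-58)/(3*(2*g)) = 8/3 - (-58)*1/(2*g)/3 = 8/3 - (-29)/(3*g) = 8/3 + 29/(3*g))
I = -980 (I = 28*(-35) = -980)
-4556/4263 + h(-66)/((-3651/I)) = -4556/4263 + ((1/3)*(29 + 8*(-66))/(-66))/((-3651/(-980))) = -4556*1/4263 + ((1/3)*(-1/66)*(29 - 528))/((-3651*(-1/980))) = -4556/4263 + ((1/3)*(-1/66)*(-499))/(3651/980) = -4556/4263 + (499/198)*(980/3651) = -4556/4263 + 244510/361449 = -201471838/513619029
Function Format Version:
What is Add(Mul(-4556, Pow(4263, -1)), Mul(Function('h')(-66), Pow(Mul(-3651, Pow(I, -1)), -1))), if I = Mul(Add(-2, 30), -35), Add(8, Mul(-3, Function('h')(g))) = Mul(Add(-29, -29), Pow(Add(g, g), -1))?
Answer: Rational(-201471838, 513619029) ≈ -0.39226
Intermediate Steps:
Function('h')(g) = Add(Rational(8, 3), Mul(Rational(29, 3), Pow(g, -1))) (Function('h')(g) = Add(Rational(8, 3), Mul(Rational(-1, 3), Mul(Add(-29, -29), Pow(Add(g, g), -1)))) = Add(Rational(8, 3), Mul(Rational(-1, 3), Mul(-58, Pow(Mul(2, g), -1)))) = Add(Rational(8, 3), Mul(Rational(-1, 3), Mul(-58, Mul(Rational(1, 2), Pow(g, -1))))) = Add(Rational(8, 3), Mul(Rational(-1, 3), Mul(-29, Pow(g, -1)))) = Add(Rational(8, 3), Mul(Rational(29, 3), Pow(g, -1))))
I = -980 (I = Mul(28, -35) = -980)
Add(Mul(-4556, Pow(4263, -1)), Mul(Function('h')(-66), Pow(Mul(-3651, Pow(I, -1)), -1))) = Add(Mul(-4556, Pow(4263, -1)), Mul(Mul(Rational(1, 3), Pow(-66, -1), Add(29, Mul(8, -66))), Pow(Mul(-3651, Pow(-980, -1)), -1))) = Add(Mul(-4556, Rational(1, 4263)), Mul(Mul(Rational(1, 3), Rational(-1, 66), Add(29, -528)), Pow(Mul(-3651, Rational(-1, 980)), -1))) = Add(Rational(-4556, 4263), Mul(Mul(Rational(1, 3), Rational(-1, 66), -499), Pow(Rational(3651, 980), -1))) = Add(Rational(-4556, 4263), Mul(Rational(499, 198), Rational(980, 3651))) = Add(Rational(-4556, 4263), Rational(244510, 361449)) = Rational(-201471838, 513619029)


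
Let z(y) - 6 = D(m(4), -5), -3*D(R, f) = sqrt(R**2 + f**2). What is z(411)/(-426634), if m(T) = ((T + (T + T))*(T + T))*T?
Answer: -3/213317 + sqrt(147481)/1279902 ≈ 0.00028598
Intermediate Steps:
m(T) = 6*T**3 (m(T) = ((T + 2*T)*(2*T))*T = ((3*T)*(2*T))*T = (6*T**2)*T = 6*T**3)
D(R, f) = -sqrt(R**2 + f**2)/3
z(y) = 6 - sqrt(147481)/3 (z(y) = 6 - sqrt((6*4**3)**2 + (-5)**2)/3 = 6 - sqrt((6*64)**2 + 25)/3 = 6 - sqrt(384**2 + 25)/3 = 6 - sqrt(147456 + 25)/3 = 6 - sqrt(147481)/3)
z(411)/(-426634) = (6 - sqrt(147481)/3)/(-426634) = (6 - sqrt(147481)/3)*(-1/426634) = -3/213317 + sqrt(147481)/1279902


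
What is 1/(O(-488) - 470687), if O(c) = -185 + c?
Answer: -1/471360 ≈ -2.1215e-6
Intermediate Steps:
1/(O(-488) - 470687) = 1/((-185 - 488) - 470687) = 1/(-673 - 470687) = 1/(-471360) = -1/471360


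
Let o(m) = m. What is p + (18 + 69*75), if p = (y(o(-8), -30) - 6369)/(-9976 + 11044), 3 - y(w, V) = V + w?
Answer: 1384949/267 ≈ 5187.1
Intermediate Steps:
y(w, V) = 3 - V - w (y(w, V) = 3 - (V + w) = 3 + (-V - w) = 3 - V - w)
p = -1582/267 (p = ((3 - 1*(-30) - 1*(-8)) - 6369)/(-9976 + 11044) = ((3 + 30 + 8) - 6369)/1068 = (41 - 6369)*(1/1068) = -6328*1/1068 = -1582/267 ≈ -5.9251)
p + (18 + 69*75) = -1582/267 + (18 + 69*75) = -1582/267 + (18 + 5175) = -1582/267 + 5193 = 1384949/267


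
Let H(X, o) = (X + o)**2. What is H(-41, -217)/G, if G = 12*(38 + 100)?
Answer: 1849/46 ≈ 40.196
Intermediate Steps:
G = 1656 (G = 12*138 = 1656)
H(-41, -217)/G = (-41 - 217)**2/1656 = (-258)**2*(1/1656) = 66564*(1/1656) = 1849/46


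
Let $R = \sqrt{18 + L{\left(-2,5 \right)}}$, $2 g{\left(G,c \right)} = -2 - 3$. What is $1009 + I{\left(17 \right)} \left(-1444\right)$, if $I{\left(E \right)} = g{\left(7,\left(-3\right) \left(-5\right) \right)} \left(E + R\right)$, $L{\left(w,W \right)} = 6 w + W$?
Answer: $62379 + 3610 \sqrt{11} \approx 74352.0$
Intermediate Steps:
$g{\left(G,c \right)} = - \frac{5}{2}$ ($g{\left(G,c \right)} = \frac{-2 - 3}{2} = \frac{1}{2} \left(-5\right) = - \frac{5}{2}$)
$L{\left(w,W \right)} = W + 6 w$
$R = \sqrt{11}$ ($R = \sqrt{18 + \left(5 + 6 \left(-2\right)\right)} = \sqrt{18 + \left(5 - 12\right)} = \sqrt{18 - 7} = \sqrt{11} \approx 3.3166$)
$I{\left(E \right)} = - \frac{5 E}{2} - \frac{5 \sqrt{11}}{2}$ ($I{\left(E \right)} = - \frac{5 \left(E + \sqrt{11}\right)}{2} = - \frac{5 E}{2} - \frac{5 \sqrt{11}}{2}$)
$1009 + I{\left(17 \right)} \left(-1444\right) = 1009 + \left(\left(- \frac{5}{2}\right) 17 - \frac{5 \sqrt{11}}{2}\right) \left(-1444\right) = 1009 + \left(- \frac{85}{2} - \frac{5 \sqrt{11}}{2}\right) \left(-1444\right) = 1009 + \left(61370 + 3610 \sqrt{11}\right) = 62379 + 3610 \sqrt{11}$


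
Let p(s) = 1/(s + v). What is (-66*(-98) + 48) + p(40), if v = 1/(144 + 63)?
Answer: 53959203/8281 ≈ 6516.0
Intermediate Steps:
v = 1/207 ≈ 0.0048309
p(s) = 1/(1/207 + s) (p(s) = 1/(s + 1/207) = 1/(1/207 + s))
(-66*(-98) + 48) + p(40) = (-66*(-98) + 48) + 207/(1 + 207*40) = (6468 + 48) + 207/(1 + 8280) = 6516 + 207/8281 = 53959203/8281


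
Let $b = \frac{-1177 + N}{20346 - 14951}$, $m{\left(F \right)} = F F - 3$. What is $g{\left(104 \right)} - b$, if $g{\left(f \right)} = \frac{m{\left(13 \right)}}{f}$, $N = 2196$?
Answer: $\frac{30369}{21580} \approx 1.4073$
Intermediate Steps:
$m{\left(F \right)} = -3 + F^{2}$ ($m{\left(F \right)} = F^{2} - 3 = -3 + F^{2}$)
$g{\left(f \right)} = \frac{166}{f}$ ($g{\left(f \right)} = \frac{-3 + 13^{2}}{f} = \frac{-3 + 169}{f} = \frac{166}{f}$)
$b = \frac{1019}{5395}$ ($b = \frac{-1177 + 2196}{20346 - 14951} = \frac{1019}{5395} \approx 0.18888$)
$g{\left(104 \right)} - b = \frac{166}{104} - \frac{1019}{5395} = 166 \cdot \frac{1}{104} - \frac{1019}{5395} = \frac{83}{52} - \frac{1019}{5395} = \frac{30369}{21580}$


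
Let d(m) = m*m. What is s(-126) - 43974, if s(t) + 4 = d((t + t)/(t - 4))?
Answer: -185791174/4225 ≈ -43974.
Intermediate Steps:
d(m) = m²
s(t) = -4 + 4*t²/(-4 + t)² (s(t) = -4 + ((t + t)/(t - 4))² = -4 + ((2*t)/(-4 + t))² = -4 + (2*t/(-4 + t))² = -4 + 4*t²/(-4 + t)²)
s(-126) - 43974 = 32*(-2 - 126)/(16 + (-126)² - 8*(-126)) - 43974 = 32*(-128)/(16 + 15876 + 1008) - 43974 = 32*(-128)/16900 - 43974 = 32*(1/16900)*(-128) - 43974 = -1024/4225 - 43974 = -185791174/4225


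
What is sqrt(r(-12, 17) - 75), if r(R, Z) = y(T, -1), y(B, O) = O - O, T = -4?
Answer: 5*I*sqrt(3) ≈ 8.6602*I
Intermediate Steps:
y(B, O) = 0
r(R, Z) = 0
sqrt(r(-12, 17) - 75) = sqrt(0 - 75) = sqrt(-75) = 5*I*sqrt(3)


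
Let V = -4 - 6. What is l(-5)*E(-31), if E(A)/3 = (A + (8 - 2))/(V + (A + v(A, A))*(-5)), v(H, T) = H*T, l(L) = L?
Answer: -75/932 ≈ -0.080472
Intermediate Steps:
V = -10
E(A) = 3*(6 + A)/(-10 - 5*A - 5*A²) (E(A) = 3*((A + (8 - 2))/(-10 + (A + A*A)*(-5))) = 3*((A + 6)/(-10 + (A + A²)*(-5))) = 3*((6 + A)/(-10 + (-5*A - 5*A²))) = 3*((6 + A)/(-10 - 5*A - 5*A²)) = 3*(6 + A)/(-10 - 5*A - 5*A²))
l(-5)*E(-31) = -3*(-6 - 1*(-31))/(2 - 31 + (-31)²) = -3*(-6 + 31)/(2 - 31 + 961) = -3*25/932 = -5*15/932 = -75/932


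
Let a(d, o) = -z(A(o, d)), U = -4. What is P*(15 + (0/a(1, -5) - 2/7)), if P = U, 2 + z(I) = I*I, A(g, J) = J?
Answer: -412/7 ≈ -58.857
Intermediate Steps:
z(I) = -2 + I**2 (z(I) = -2 + I*I = -2 + I**2)
P = -4
a(d, o) = 2 - d**2 (a(d, o) = -(-2 + d**2) = 2 - d**2)
P*(15 + (0/a(1, -5) - 2/7)) = -4*(15 + (0/(2 - 1*1**2) - 2/7)) = -4*(15 + (0/(2 - 1*1) - 2*1/7)) = -4*(15 + (0/(2 - 1) - 2/7)) = -4*(15 + (0/1 - 2/7)) = -4*(15 + (0*1 - 2/7)) = -4*(15 + (0 - 2/7)) = -4*(15 - 2/7) = -4*103/7 = -412/7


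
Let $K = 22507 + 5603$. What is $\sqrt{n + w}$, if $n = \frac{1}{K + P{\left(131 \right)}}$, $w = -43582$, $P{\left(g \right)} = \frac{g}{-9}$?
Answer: $\frac{i \sqrt{2786531700806011}}{252859} \approx 208.76 i$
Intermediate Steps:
$P{\left(g \right)} = - \frac{g}{9}$ ($P{\left(g \right)} = g \left(- \frac{1}{9}\right) = - \frac{g}{9}$)
$K = 28110$
$n = \frac{9}{252859}$ ($n = \frac{1}{28110 - \frac{131}{9}} = \frac{1}{\frac{252859}{9}} = \frac{9}{252859} \approx 3.5593 \cdot 10^{-5}$)
$\sqrt{n + w} = \sqrt{\frac{9}{252859} - 43582} = \sqrt{- \frac{11020100929}{252859}} = \frac{i \sqrt{2786531700806011}}{252859}$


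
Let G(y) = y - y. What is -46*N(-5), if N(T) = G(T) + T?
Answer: 230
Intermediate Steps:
G(y) = 0
N(T) = T (N(T) = 0 + T = T)
-46*N(-5) = -46*(-5) = 230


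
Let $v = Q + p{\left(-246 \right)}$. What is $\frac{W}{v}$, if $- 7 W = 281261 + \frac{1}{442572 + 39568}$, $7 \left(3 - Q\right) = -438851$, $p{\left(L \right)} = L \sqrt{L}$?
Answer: $- \frac{1062753458225817}{1664571924936620} - \frac{16679682960543 i \sqrt{246}}{6658287699746480} \approx -0.63845 - 0.039291 i$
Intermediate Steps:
$p{\left(L \right)} = L^{\frac{3}{2}}$
$Q = 62696$ ($Q = 3 - -62693 = 3 + 62693 = 62696$)
$W = - \frac{135607178541}{3374980}$ ($W = - \frac{281261 + \frac{1}{442572 + 39568}}{7} = - \frac{281261 + \frac{1}{482140}}{7} = \left(- \frac{1}{7}\right) \frac{135607178541}{482140} = - \frac{135607178541}{3374980} \approx -40180.0$)
$v = 62696 - 246 i \sqrt{246}$ ($v = 62696 + \left(-246\right)^{\frac{3}{2}} = 62696 - 246 i \sqrt{246} \approx 62696.0 - 3858.4 i$)
$\frac{W}{v} = - \frac{135607178541}{3374980 \left(62696 - 246 i \sqrt{246}\right)}$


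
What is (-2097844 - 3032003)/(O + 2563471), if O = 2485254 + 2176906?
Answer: -5129847/7225631 ≈ -0.70995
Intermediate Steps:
O = 4662160
(-2097844 - 3032003)/(O + 2563471) = (-2097844 - 3032003)/(4662160 + 2563471) = -5129847/7225631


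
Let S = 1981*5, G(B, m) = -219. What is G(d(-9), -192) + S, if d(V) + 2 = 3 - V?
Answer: 9686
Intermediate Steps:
d(V) = 1 - V (d(V) = -2 + (3 - V) = 1 - V)
S = 9905
G(d(-9), -192) + S = -219 + 9905 = 9686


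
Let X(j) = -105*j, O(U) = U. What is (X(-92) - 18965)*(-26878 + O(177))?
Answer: 248452805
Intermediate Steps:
(X(-92) - 18965)*(-26878 + O(177)) = (-105*(-92) - 18965)*(-26878 + 177) = (9660 - 18965)*(-26701) = -9305*(-26701) = 248452805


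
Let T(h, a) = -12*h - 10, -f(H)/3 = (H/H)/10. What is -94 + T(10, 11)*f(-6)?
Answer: -55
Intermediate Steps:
f(H) = -3/10 (f(H) = -3*H/H/10 = -3/10)
T(h, a) = -10 - 12*h
-94 + T(10, 11)*f(-6) = -94 + (-10 - 12*10)*(-3/10) = -94 + (-10 - 120)*(-3/10) = -94 - 130*(-3/10) = -94 + 39 = -55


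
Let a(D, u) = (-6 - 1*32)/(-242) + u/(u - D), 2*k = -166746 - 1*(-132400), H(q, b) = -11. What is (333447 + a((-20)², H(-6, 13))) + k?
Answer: 15728631434/49731 ≈ 3.1627e+5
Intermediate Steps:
k = -17173 (k = (-166746 - 1*(-132400))/2 = (-166746 + 132400)/2 = (½)*(-34346) = -17173)
a(D, u) = 19/121 + u/(u - D) (a(D, u) = (-6 - 32)*(-1/242) + u/(u - D) = -38*(-1/242) + u/(u - D) = 19/121 + u/(u - D))
(333447 + a((-20)², H(-6, 13))) + k = (333447 + (-140*(-11) + 19*(-20)²)/(121*((-20)² - 1*(-11)))) - 17173 = (333447 + (1540 + 19*400)/(121*(400 + 11))) - 17173 = (333447 + (1/121)*(1540 + 7600)/411) - 17173 = (333447 + (1/121)*(1/411)*9140) - 17173 = (333447 + 9140/49731) - 17173 = 16582661897/49731 - 17173 = 15728631434/49731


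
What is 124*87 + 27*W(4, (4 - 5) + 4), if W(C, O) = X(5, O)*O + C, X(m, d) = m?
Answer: 11301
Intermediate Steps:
W(C, O) = C + 5*O (W(C, O) = 5*O + C = C + 5*O)
124*87 + 27*W(4, (4 - 5) + 4) = 124*87 + 27*(4 + 5*((4 - 5) + 4)) = 10788 + 27*(4 + 5*(-1 + 4)) = 10788 + 27*(4 + 5*3) = 10788 + 27*(4 + 15) = 10788 + 27*19 = 10788 + 513 = 11301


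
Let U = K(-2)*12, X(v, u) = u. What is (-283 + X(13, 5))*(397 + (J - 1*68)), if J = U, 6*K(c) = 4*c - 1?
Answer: -86458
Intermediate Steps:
K(c) = -⅙ + 2*c/3 (K(c) = (4*c - 1)/6 = (-1 + 4*c)/6 = -⅙ + 2*c/3)
U = -18 (U = (-⅙ + (⅔)*(-2))*12 = (-⅙ - 4/3)*12 = -3/2*12 = -18)
J = -18
(-283 + X(13, 5))*(397 + (J - 1*68)) = (-283 + 5)*(397 + (-18 - 1*68)) = -278*(397 + (-18 - 68)) = -278*(397 - 86) = -278*311 = -86458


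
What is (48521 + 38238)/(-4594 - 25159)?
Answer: -86759/29753 ≈ -2.9160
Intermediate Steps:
(48521 + 38238)/(-4594 - 25159) = 86759/(-29753) = 86759*(-1/29753) = -86759/29753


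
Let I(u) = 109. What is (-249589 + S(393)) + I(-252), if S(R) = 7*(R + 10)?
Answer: -246659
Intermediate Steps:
S(R) = 70 + 7*R (S(R) = 7*(10 + R) = 70 + 7*R)
(-249589 + S(393)) + I(-252) = (-249589 + (70 + 7*393)) + 109 = (-249589 + (70 + 2751)) + 109 = (-249589 + 2821) + 109 = -246768 + 109 = -246659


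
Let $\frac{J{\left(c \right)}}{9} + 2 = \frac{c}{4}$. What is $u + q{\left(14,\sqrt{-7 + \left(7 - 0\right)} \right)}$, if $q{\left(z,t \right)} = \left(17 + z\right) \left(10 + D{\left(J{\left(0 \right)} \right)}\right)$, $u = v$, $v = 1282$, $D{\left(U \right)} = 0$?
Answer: $1592$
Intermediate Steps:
$J{\left(c \right)} = -18 + \frac{9 c}{4}$ ($J{\left(c \right)} = -18 + 9 \frac{c}{4} = -18 + \frac{9 c}{4}$)
$u = 1282$
$q{\left(z,t \right)} = 170 + 10 z$ ($q{\left(z,t \right)} = \left(17 + z\right) \left(10 + 0\right) = \left(17 + z\right) 10 = 170 + 10 z$)
$u + q{\left(14,\sqrt{-7 + \left(7 - 0\right)} \right)} = 1282 + \left(170 + 10 \cdot 14\right) = 1282 + \left(170 + 140\right) = 1282 + 310 = 1592$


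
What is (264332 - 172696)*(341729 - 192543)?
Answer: 13670808296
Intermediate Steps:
(264332 - 172696)*(341729 - 192543) = 91636*149186 = 13670808296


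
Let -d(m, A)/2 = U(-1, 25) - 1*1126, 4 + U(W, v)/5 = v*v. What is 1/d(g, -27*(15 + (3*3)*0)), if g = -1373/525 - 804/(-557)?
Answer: -1/3958 ≈ -0.00025265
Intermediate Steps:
U(W, v) = -20 + 5*v**2 (U(W, v) = -20 + 5*(v*v) = -20 + 5*v**2)
g = -342661/292425 (g = -1373*1/525 - 804*(-1/557) = -1373/525 + 804/557 = -342661/292425 ≈ -1.1718)
d(m, A) = -3958 (d(m, A) = -2*((-20 + 5*25**2) - 1*1126) = -2*((-20 + 5*625) - 1126) = -2*((-20 + 3125) - 1126) = -2*(3105 - 1126) = -2*1979 = -3958)
1/d(g, -27*(15 + (3*3)*0)) = 1/(-3958) = -1/3958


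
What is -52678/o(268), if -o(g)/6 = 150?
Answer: 26339/450 ≈ 58.531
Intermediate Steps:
o(g) = -900 (o(g) = -6*150 = -900)
-52678/o(268) = -52678/(-900) = -52678*(-1/900) = 26339/450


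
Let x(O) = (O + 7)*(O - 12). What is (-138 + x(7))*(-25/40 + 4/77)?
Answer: 9178/77 ≈ 119.19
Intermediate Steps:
x(O) = (-12 + O)*(7 + O) (x(O) = (7 + O)*(-12 + O) = (-12 + O)*(7 + O))
(-138 + x(7))*(-25/40 + 4/77) = (-138 + (-84 + 7² - 5*7))*(-25/40 + 4/77) = (-138 + (-84 + 49 - 35))*(-25*1/40 + 4*(1/77)) = (-138 - 70)*(-5/8 + 4/77) = -208*(-353/616) = 9178/77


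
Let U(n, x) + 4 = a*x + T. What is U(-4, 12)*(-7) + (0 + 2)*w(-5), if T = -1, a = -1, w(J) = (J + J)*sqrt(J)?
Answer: 119 - 20*I*sqrt(5) ≈ 119.0 - 44.721*I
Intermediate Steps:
w(J) = 2*J**(3/2) (w(J) = (2*J)*sqrt(J) = 2*J**(3/2))
U(n, x) = -5 - x (U(n, x) = -4 + (-x - 1) = -4 + (-1 - x) = -5 - x)
U(-4, 12)*(-7) + (0 + 2)*w(-5) = (-5 - 1*12)*(-7) + (0 + 2)*(2*(-5)**(3/2)) = (-5 - 12)*(-7) + 2*(2*(-5*I*sqrt(5))) = -17*(-7) + 2*(-10*I*sqrt(5)) = 119 - 20*I*sqrt(5)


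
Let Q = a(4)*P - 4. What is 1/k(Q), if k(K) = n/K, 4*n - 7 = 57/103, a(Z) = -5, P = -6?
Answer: 5356/389 ≈ 13.769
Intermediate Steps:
n = 389/206 (n = 7/4 + (57/103)/4 = 7/4 + (57*(1/103))/4 = 7/4 + (1/4)*(57/103) = 7/4 + 57/412 = 389/206 ≈ 1.8883)
Q = 26 (Q = -5*(-6) - 4 = 30 - 4 = 26)
k(K) = 389/(206*K)
1/k(Q) = 1/((389/206)/26) = 1/((389/206)*(1/26)) = 1/(389/5356) = 5356/389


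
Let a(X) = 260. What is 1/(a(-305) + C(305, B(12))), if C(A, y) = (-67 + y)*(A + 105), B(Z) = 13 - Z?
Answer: -1/26800 ≈ -3.7313e-5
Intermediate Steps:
C(A, y) = (-67 + y)*(105 + A)
1/(a(-305) + C(305, B(12))) = 1/(260 + (-7035 - 67*305 + 105*(13 - 1*12) + 305*(13 - 1*12))) = 1/(260 + (-7035 - 20435 + 105*(13 - 12) + 305*(13 - 12))) = 1/(260 + (-7035 - 20435 + 105*1 + 305*1)) = 1/(260 + (-7035 - 20435 + 105 + 305)) = 1/(260 - 27060) = 1/(-26800) = -1/26800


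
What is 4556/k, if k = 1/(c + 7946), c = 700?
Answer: 39391176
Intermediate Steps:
k = 1/8646 (k = 1/(700 + 7946) = 1/8646 ≈ 0.00011566)
4556/k = 4556/(1/8646) = 4556*8646 = 39391176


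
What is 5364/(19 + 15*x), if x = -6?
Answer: -5364/71 ≈ -75.549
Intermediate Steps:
5364/(19 + 15*x) = 5364/(19 + 15*(-6)) = 5364/(19 - 90) = 5364/(-71) = 5364*(-1/71) = -5364/71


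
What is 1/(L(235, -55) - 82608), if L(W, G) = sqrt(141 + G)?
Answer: -41304/3412040789 - sqrt(86)/6824081578 ≈ -1.2107e-5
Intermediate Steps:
1/(L(235, -55) - 82608) = 1/(sqrt(141 - 55) - 82608) = 1/(sqrt(86) - 82608) = 1/(-82608 + sqrt(86))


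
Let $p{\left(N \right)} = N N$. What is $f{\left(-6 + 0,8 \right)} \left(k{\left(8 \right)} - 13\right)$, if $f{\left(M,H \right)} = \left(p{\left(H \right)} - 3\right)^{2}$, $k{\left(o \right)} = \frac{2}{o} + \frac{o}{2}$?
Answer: $- \frac{130235}{4} \approx -32559.0$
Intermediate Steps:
$k{\left(o \right)} = \frac{o}{2} + \frac{2}{o}$ ($k{\left(o \right)} = \frac{2}{o} + o \frac{1}{2} = \frac{2}{o} + \frac{o}{2} = \frac{o}{2} + \frac{2}{o}$)
$p{\left(N \right)} = N^{2}$
$f{\left(M,H \right)} = \left(-3 + H^{2}\right)^{2}$ ($f{\left(M,H \right)} = \left(H^{2} - 3\right)^{2} = \left(-3 + H^{2}\right)^{2}$)
$f{\left(-6 + 0,8 \right)} \left(k{\left(8 \right)} - 13\right) = \left(-3 + 8^{2}\right)^{2} \left(\left(\frac{1}{2} \cdot 8 + \frac{2}{8}\right) - 13\right) = \left(-3 + 64\right)^{2} \left(\left(4 + 2 \cdot \frac{1}{8}\right) - 13\right) = 61^{2} \left(\left(4 + \frac{1}{4}\right) - 13\right) = 3721 \left(\frac{17}{4} - 13\right) = 3721 \left(- \frac{35}{4}\right) = - \frac{130235}{4}$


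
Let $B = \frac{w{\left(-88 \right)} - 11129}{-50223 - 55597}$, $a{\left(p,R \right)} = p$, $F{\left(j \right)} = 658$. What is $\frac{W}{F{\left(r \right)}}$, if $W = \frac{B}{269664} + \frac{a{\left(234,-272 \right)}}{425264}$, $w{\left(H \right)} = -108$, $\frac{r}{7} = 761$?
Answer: $\frac{417635393743}{499062870465519360} \approx 8.3684 \cdot 10^{-7}$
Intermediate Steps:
$r = 5327$ ($r = 7 \cdot 761 = 5327$)
$B = \frac{11237}{105820}$ ($B = \frac{-108 - 11129}{-50223 - 55597} = - \frac{11237}{-105820} = \left(-11237\right) \left(- \frac{1}{105820}\right) = \frac{11237}{105820} \approx 0.10619$)
$W = \frac{417635393743}{758454210433920}$ ($W = \frac{11237}{105820 \cdot 269664} + \frac{234}{425264} = \frac{11237}{105820} \cdot \frac{1}{269664} + 234 \cdot \frac{1}{425264} = \frac{11237}{28535844480} + \frac{117}{212632} = \frac{417635393743}{758454210433920} \approx 0.00055064$)
$\frac{W}{F{\left(r \right)}} = \frac{417635393743}{758454210433920 \cdot 658} = \frac{417635393743}{758454210433920} \cdot \frac{1}{658} = \frac{417635393743}{499062870465519360}$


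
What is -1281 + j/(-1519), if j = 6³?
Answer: -1946055/1519 ≈ -1281.1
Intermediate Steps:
j = 216
-1281 + j/(-1519) = -1281 + 216/(-1519) = -1281 - 1/1519*216 = -1281 - 216/1519 = -1946055/1519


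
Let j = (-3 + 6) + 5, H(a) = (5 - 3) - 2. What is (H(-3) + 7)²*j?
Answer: 392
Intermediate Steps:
H(a) = 0 (H(a) = 2 - 2 = 0)
j = 8 (j = 3 + 5 = 8)
(H(-3) + 7)²*j = (0 + 7)²*8 = 7²*8 = 49*8 = 392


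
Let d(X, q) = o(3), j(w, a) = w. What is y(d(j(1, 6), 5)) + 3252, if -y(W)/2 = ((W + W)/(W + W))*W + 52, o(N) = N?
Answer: 3142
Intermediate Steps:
d(X, q) = 3
y(W) = -104 - 2*W (y(W) = -2*(((W + W)/(W + W))*W + 52) = -2*(((2*W)/((2*W)))*W + 52) = -2*(((2*W)*(1/(2*W)))*W + 52) = -2*(1*W + 52) = -2*(W + 52) = -2*(52 + W) = -104 - 2*W)
y(d(j(1, 6), 5)) + 3252 = (-104 - 2*3) + 3252 = (-104 - 6) + 3252 = -110 + 3252 = 3142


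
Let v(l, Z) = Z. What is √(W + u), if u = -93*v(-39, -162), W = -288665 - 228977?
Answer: 4*I*√31411 ≈ 708.93*I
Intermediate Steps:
W = -517642
u = 15066 (u = -93*(-162) = 15066)
√(W + u) = √(-517642 + 15066) = √(-502576) = 4*I*√31411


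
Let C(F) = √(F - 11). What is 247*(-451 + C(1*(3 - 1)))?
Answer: -111397 + 741*I ≈ -1.114e+5 + 741.0*I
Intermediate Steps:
C(F) = √(-11 + F)
247*(-451 + C(1*(3 - 1))) = 247*(-451 + √(-11 + 1*(3 - 1))) = 247*(-451 + √(-11 + 1*2)) = 247*(-451 + √(-11 + 2)) = 247*(-451 + √(-9)) = 247*(-451 + 3*I) = -111397 + 741*I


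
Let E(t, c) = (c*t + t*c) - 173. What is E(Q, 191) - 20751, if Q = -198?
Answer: -96560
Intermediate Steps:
E(t, c) = -173 + 2*c*t (E(t, c) = (c*t + c*t) - 173 = 2*c*t - 173 = -173 + 2*c*t)
E(Q, 191) - 20751 = (-173 + 2*191*(-198)) - 20751 = (-173 - 75636) - 20751 = -75809 - 20751 = -96560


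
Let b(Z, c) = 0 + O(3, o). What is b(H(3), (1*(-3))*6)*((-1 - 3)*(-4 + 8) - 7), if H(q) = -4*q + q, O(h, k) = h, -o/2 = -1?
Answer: -69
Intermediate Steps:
o = 2 (o = -2*(-1) = 2)
H(q) = -3*q
b(Z, c) = 3 (b(Z, c) = 0 + 3 = 3)
b(H(3), (1*(-3))*6)*((-1 - 3)*(-4 + 8) - 7) = 3*((-1 - 3)*(-4 + 8) - 7) = 3*(-4*4 - 7) = 3*(-16 - 7) = 3*(-23) = -69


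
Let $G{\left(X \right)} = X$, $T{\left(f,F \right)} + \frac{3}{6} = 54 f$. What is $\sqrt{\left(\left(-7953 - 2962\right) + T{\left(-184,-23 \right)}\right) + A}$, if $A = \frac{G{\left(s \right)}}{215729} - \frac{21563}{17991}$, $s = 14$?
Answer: $\frac{i \sqrt{139607070250454236947866}}{2587453626} \approx 144.4 i$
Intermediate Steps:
$T{\left(f,F \right)} = - \frac{1}{2} + 54 f$
$A = - \frac{4651512553}{3881180439}$ ($A = \frac{14}{215729} - \frac{21563}{17991} = - \frac{4651512553}{3881180439} \approx -1.1985$)
$\sqrt{\left(\left(-7953 - 2962\right) + T{\left(-184,-23 \right)}\right) + A} = \sqrt{\left(\left(-7953 - 2962\right) + \left(- \frac{1}{2} + 54 \left(-184\right)\right)\right) - \frac{4651512553}{3881180439}} = \sqrt{\left(-10915 - \frac{19873}{2}\right) - \frac{4651512553}{3881180439}} = \sqrt{- \frac{41703}{2} - \frac{4651512553}{3881180439}} = \sqrt{- \frac{161866170872723}{7762360878}} = \frac{i \sqrt{139607070250454236947866}}{2587453626}$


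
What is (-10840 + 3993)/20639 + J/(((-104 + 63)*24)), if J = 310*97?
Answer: -313676089/10154388 ≈ -30.891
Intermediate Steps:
J = 30070
(-10840 + 3993)/20639 + J/(((-104 + 63)*24)) = (-10840 + 3993)/20639 + 30070/(((-104 + 63)*24)) = -6847*1/20639 + 30070/((-41*24)) = -6847/20639 + 30070/(-984) = -6847/20639 + 30070*(-1/984) = -6847/20639 - 15035/492 = -313676089/10154388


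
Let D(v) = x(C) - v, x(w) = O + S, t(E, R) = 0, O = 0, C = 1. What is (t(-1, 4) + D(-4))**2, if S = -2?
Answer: 4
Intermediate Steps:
x(w) = -2 (x(w) = 0 - 2 = -2)
D(v) = -2 - v
(t(-1, 4) + D(-4))**2 = (0 + (-2 - 1*(-4)))**2 = (0 + (-2 + 4))**2 = (0 + 2)**2 = 2**2 = 4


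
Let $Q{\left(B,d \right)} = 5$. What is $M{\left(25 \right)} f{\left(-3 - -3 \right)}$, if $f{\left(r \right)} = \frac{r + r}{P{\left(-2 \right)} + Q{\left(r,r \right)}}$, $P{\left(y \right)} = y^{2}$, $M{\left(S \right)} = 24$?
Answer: $0$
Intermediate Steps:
$f{\left(r \right)} = \frac{2 r}{9}$ ($f{\left(r \right)} = \frac{r + r}{\left(-2\right)^{2} + 5} = \frac{2 r}{4 + 5} = \frac{2 r}{9}$)
$M{\left(25 \right)} f{\left(-3 - -3 \right)} = 24 \frac{2 \left(-3 - -3\right)}{9} = 24 \frac{2 \left(-3 + 3\right)}{9} = 24 \cdot \frac{2}{9} \cdot 0 = 24 \cdot 0 = 0$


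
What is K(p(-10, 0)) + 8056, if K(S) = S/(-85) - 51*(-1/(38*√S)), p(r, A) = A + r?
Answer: 136954/17 - 51*I*√10/380 ≈ 8056.1 - 0.42441*I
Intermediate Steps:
K(S) = -S/85 + 51/(38*√S) (K(S) = S*(-1/85) - (-51)/(38*√S) = -S/85 + 51/(38*√S))
K(p(-10, 0)) + 8056 = (-(0 - 10)/85 + 51/(38*√(0 - 10))) + 8056 = (-1/85*(-10) + 51/(38*√(-10))) + 8056 = (2/17 + 51*(-I*√10/10)/38) + 8056 = (2/17 - 51*I*√10/380) + 8056 = 136954/17 - 51*I*√10/380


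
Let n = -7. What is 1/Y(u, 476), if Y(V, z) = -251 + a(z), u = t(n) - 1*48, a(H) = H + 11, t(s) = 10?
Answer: 1/236 ≈ 0.0042373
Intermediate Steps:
a(H) = 11 + H
u = -38 (u = 10 - 1*48 = 10 - 48 = -38)
Y(V, z) = -240 + z (Y(V, z) = -251 + (11 + z) = -240 + z)
1/Y(u, 476) = 1/(-240 + 476) = 1/236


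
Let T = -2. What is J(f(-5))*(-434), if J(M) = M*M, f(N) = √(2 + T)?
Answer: 0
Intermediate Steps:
f(N) = 0 (f(N) = √(2 - 2) = √0 = 0)
J(M) = M²
J(f(-5))*(-434) = 0²*(-434) = 0*(-434) = 0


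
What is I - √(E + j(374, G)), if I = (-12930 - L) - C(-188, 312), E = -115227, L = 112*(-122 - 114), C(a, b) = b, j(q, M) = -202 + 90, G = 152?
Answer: 13190 - I*√115339 ≈ 13190.0 - 339.62*I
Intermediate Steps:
j(q, M) = -112
L = -26432 (L = 112*(-236) = -26432)
I = 13190 (I = (-12930 - 1*(-26432)) - 1*312 = (-12930 + 26432) - 312 = 13502 - 312 = 13190)
I - √(E + j(374, G)) = 13190 - √(-115227 - 112) = 13190 - √(-115339) = 13190 - I*√115339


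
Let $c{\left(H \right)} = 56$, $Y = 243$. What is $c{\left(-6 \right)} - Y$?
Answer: $-187$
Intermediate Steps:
$c{\left(-6 \right)} - Y = 56 - 243 = -187$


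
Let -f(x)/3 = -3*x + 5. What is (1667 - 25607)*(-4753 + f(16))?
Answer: 110698560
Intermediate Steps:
f(x) = -15 + 9*x (f(x) = -3*(-3*x + 5) = -3*(5 - 3*x) = -15 + 9*x)
(1667 - 25607)*(-4753 + f(16)) = (1667 - 25607)*(-4753 + (-15 + 9*16)) = -23940*(-4753 + (-15 + 144)) = -23940*(-4753 + 129) = -23940*(-4624) = 110698560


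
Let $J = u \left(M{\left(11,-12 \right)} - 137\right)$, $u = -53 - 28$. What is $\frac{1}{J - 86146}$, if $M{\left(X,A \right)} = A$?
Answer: $- \frac{1}{74077} \approx -1.3499 \cdot 10^{-5}$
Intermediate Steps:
$u = -81$
$J = 12069$ ($J = - 81 \left(-12 - 137\right) = \left(-81\right) \left(-149\right) = 12069$)
$\frac{1}{J - 86146} = \frac{1}{12069 - 86146} = \frac{1}{-74077} = - \frac{1}{74077}$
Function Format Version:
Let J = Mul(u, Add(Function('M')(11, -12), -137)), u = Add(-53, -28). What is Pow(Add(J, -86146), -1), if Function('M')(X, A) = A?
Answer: Rational(-1, 74077) ≈ -1.3499e-5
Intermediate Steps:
u = -81
J = 12069 (J = Mul(-81, Add(-12, -137)) = Mul(-81, -149) = 12069)
Pow(Add(J, -86146), -1) = Pow(Add(12069, -86146), -1) = Pow(-74077, -1) = Rational(-1, 74077)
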